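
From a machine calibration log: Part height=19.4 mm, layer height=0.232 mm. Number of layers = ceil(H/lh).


Layers = ceil(19.4/0.232) = 84


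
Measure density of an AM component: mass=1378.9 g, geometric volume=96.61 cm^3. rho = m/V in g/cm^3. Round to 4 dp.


rho = 1378.9 / 96.61 = 14.2728 g/cm^3


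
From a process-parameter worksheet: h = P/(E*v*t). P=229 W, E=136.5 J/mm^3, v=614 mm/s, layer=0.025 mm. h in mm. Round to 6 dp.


h = 229 / (136.5*614*0.025) = 0.109294 mm


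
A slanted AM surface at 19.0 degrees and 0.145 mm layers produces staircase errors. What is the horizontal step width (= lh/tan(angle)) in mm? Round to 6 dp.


step = 0.145 / tan(19.0) = 0.421111 mm


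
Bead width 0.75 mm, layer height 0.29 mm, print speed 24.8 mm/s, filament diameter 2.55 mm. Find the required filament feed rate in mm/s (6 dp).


Q = 0.75 * 0.29 * 24.8 = 5.394 mm^3/s
A_fil = pi*(2.55/2)^2 = 5.10705156 mm^2
v_feed = 5.394 / 5.10705156 = 1.056187 mm/s


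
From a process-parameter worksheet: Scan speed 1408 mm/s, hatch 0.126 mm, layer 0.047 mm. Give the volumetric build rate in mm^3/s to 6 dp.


Rate = 1408 * 0.126 * 0.047 = 8.338176 mm^3/s


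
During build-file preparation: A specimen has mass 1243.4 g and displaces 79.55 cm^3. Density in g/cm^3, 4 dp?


rho = 1243.4 / 79.55 = 15.6304 g/cm^3


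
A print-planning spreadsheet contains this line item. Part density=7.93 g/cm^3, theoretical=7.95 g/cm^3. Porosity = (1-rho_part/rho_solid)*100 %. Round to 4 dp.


Porosity = (1-7.93/7.95)*100 = 0.2516 %


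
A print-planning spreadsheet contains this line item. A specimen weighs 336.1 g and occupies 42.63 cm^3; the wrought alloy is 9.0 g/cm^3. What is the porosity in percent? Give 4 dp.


rho_part = 336.1 / 42.63 = 7.88411916 g/cm^3
Porosity = (1 - 7.88411916/9.0)*100 = 12.3987 %


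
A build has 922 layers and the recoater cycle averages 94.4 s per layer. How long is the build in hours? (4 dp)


t = 922 * 94.4 / 3600 = 24.1769 hrs


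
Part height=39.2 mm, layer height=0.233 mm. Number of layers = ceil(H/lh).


Layers = ceil(39.2/0.233) = 169


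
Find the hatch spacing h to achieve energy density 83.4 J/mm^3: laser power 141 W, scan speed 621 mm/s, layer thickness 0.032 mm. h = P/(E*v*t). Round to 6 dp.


h = 141 / (83.4*621*0.032) = 0.085077 mm


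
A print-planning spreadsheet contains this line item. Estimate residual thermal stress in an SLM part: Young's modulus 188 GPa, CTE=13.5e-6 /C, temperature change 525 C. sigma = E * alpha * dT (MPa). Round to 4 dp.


sigma = 188*1000 * 13.5e-6 * 525 = 1332.45 MPa


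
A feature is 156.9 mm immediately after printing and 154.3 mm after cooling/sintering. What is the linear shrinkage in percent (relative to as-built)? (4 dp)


Shrinkage = ((156.9-154.3)/156.9)*100 = 1.6571 %


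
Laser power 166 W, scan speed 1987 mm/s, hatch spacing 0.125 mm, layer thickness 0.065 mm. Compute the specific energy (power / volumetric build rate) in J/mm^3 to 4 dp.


Build rate = 1987 * 0.125 * 0.065 = 16.144375 mm^3/s
SE = 166 / 16.144375 = 10.2822 J/mm^3


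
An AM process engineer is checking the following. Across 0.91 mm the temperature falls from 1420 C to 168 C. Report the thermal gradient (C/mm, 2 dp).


G = (1420-168)/0.91 = 1375.82 C/mm


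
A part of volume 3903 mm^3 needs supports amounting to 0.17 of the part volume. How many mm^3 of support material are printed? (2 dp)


V_support = 3903 * 0.17 = 663.51 mm^3


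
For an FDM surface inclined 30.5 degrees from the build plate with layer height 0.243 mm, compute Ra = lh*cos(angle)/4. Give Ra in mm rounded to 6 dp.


Ra = 0.243 * cos(30.5) / 4 = 0.052344 mm


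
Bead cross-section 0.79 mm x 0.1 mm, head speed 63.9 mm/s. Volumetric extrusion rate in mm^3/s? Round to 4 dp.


Rate = 0.79 * 0.1 * 63.9 = 5.0481 mm^3/s


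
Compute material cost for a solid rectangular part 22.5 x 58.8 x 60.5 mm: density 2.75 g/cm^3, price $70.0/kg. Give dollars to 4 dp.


V = 22.5 * 58.8 * 60.5 = 80041.5 mm^3 = 80.0415 cm^3
Mass = 80.0415 * 2.75 / 1000 = 0.22011413 kg
Cost = 0.22011413 * 70.0 = 15.408 $


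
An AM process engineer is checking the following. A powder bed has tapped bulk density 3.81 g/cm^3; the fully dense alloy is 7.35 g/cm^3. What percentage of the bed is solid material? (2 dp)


Packing = (3.81/7.35)*100 = 51.84 %


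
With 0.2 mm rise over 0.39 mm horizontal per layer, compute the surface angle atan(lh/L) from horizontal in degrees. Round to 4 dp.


angle = atan(0.2/0.39) = 27.1497 degrees


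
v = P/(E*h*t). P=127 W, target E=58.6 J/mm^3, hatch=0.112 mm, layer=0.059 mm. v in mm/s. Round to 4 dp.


v = 127 / (58.6*0.112*0.059) = 327.9715 mm/s


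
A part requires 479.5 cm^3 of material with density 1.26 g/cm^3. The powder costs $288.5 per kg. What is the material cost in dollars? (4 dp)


Mass = 479.5*1.26/1000 = 0.60417 kg
Cost = 0.60417 * 288.5 = 174.303 $


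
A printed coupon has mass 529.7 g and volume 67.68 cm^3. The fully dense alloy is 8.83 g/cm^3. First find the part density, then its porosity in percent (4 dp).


rho_part = 529.7 / 67.68 = 7.82653664 g/cm^3
Porosity = (1 - 7.82653664/8.83)*100 = 11.3643 %


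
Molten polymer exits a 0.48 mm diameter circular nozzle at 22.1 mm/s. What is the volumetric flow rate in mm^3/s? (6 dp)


A = pi*(0.48/2)^2 = 0.18095574 mm^2
Q = 0.18095574 * 22.1 = 3.999122 mm^3/s


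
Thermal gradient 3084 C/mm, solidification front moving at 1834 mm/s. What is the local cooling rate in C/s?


CR = 3084 * 1834 = 5656056 C/s


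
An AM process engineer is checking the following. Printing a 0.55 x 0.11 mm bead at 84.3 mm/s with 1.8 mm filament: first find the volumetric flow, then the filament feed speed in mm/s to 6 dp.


Q = 0.55 * 0.11 * 84.3 = 5.10015 mm^3/s
A_fil = pi*(1.8/2)^2 = 2.54469005 mm^2
v_feed = 5.10015 / 2.54469005 = 2.004232 mm/s


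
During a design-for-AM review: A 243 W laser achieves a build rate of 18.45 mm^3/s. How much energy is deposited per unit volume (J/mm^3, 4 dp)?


SE = 243 / 18.45 = 13.1707 J/mm^3


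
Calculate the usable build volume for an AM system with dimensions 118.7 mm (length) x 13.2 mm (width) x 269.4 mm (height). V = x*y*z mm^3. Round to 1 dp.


V = 118.7 * 13.2 * 269.4 = 422106.7 mm^3


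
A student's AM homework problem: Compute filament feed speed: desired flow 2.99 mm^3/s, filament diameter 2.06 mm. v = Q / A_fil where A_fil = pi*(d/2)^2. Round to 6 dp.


A = pi*(2.06/2)^2 = 3.332916
v = 2.99 / 3.332916 = 0.897112 mm/s


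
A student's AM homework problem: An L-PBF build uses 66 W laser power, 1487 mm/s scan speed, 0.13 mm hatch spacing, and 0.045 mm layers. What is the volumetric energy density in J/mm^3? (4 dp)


E = 66 / (1487*0.13*0.045) = 7.5871 J/mm^3


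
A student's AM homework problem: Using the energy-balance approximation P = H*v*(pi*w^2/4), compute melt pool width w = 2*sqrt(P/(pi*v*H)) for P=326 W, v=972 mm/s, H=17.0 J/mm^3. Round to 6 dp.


w = 2*sqrt(326/(pi*972*17.0)) = 0.158492 mm


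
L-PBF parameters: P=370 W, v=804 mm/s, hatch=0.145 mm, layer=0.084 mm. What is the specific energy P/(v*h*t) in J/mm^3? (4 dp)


Build rate = 804 * 0.145 * 0.084 = 9.79272 mm^3/s
SE = 370 / 9.79272 = 37.7832 J/mm^3


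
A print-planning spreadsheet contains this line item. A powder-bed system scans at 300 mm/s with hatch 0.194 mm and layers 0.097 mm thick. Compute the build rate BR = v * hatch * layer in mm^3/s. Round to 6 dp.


Rate = 300 * 0.194 * 0.097 = 5.6454 mm^3/s


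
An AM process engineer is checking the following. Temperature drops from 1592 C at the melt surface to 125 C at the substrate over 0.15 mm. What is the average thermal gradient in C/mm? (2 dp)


G = (1592-125)/0.15 = 9780.0 C/mm


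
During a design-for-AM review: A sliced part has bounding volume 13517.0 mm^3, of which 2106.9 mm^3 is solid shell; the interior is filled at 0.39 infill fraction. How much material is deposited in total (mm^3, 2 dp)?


V_infill = (13517.0 - 2106.9) * 0.39 = 4449.94
V_total = 2106.9 + 4449.94 = 6556.84 mm^3


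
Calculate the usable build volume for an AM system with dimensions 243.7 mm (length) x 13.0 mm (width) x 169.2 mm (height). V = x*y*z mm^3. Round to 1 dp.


V = 243.7 * 13.0 * 169.2 = 536042.5 mm^3


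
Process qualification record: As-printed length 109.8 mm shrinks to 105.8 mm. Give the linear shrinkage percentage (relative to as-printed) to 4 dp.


Shrinkage = ((109.8-105.8)/109.8)*100 = 3.643 %


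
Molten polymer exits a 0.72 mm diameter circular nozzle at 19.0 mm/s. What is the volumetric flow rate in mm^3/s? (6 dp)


A = pi*(0.72/2)^2 = 0.40715041 mm^2
Q = 0.40715041 * 19.0 = 7.735858 mm^3/s


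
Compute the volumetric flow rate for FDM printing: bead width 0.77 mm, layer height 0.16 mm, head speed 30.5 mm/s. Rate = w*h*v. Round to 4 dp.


Rate = 0.77 * 0.16 * 30.5 = 3.7576 mm^3/s


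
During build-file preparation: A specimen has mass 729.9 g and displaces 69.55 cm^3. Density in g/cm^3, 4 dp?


rho = 729.9 / 69.55 = 10.4946 g/cm^3


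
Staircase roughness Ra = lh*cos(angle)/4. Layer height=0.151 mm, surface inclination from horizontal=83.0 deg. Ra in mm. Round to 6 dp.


Ra = 0.151 * cos(83.0) / 4 = 0.004601 mm


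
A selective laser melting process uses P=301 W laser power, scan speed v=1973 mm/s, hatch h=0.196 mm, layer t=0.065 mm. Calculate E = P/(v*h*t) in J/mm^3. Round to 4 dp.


E = 301 / (1973*0.196*0.065) = 11.9748 J/mm^3


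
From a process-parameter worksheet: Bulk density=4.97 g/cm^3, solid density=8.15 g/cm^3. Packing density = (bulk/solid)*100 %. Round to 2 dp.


Packing = (4.97/8.15)*100 = 60.98 %


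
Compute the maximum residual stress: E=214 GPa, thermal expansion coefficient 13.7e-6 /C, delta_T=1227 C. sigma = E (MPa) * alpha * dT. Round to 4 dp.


sigma = 214*1000 * 13.7e-6 * 1227 = 3597.3186 MPa


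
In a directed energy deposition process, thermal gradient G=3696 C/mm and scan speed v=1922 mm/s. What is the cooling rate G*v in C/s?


CR = 3696 * 1922 = 7103712 C/s


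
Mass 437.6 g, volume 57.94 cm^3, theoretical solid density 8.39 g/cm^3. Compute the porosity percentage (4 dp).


rho_part = 437.6 / 57.94 = 7.55264066 g/cm^3
Porosity = (1 - 7.55264066/8.39)*100 = 9.9804 %


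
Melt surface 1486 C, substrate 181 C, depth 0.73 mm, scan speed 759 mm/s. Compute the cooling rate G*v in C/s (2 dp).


G = (1486-181)/0.73 = 1787.67123288 C/mm
CR = 1787.67123288 * 759 = 1356842.47 C/s


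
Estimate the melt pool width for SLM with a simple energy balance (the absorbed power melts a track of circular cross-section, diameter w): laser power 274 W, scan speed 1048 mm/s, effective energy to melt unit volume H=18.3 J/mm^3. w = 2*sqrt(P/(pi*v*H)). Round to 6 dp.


w = 2*sqrt(274/(pi*1048*18.3)) = 0.134873 mm


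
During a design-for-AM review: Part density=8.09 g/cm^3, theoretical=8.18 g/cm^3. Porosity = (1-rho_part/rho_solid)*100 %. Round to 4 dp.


Porosity = (1-8.09/8.18)*100 = 1.1002 %


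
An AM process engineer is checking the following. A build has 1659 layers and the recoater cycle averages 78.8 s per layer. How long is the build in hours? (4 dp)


t = 1659 * 78.8 / 3600 = 36.3137 hrs


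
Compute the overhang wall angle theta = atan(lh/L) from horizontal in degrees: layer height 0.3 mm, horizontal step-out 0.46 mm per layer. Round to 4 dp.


angle = atan(0.3/0.46) = 33.1113 degrees


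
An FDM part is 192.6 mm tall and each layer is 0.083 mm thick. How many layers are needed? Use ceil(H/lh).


Layers = ceil(192.6/0.083) = 2321


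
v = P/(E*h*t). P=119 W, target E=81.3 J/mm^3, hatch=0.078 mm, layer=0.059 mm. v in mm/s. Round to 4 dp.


v = 119 / (81.3*0.078*0.059) = 318.0605 mm/s


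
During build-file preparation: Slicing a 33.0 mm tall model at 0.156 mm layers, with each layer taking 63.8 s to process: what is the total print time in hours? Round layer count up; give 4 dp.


Layers = ceil(33.0/0.156) = 212
t = 212 * 63.8 / 3600 = 3.7571 hrs


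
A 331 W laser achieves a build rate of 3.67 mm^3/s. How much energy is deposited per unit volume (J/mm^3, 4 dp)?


SE = 331 / 3.67 = 90.1907 J/mm^3


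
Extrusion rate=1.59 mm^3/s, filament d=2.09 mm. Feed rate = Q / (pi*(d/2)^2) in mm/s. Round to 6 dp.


A = pi*(2.09/2)^2 = 3.430698
v = 1.59 / 3.430698 = 0.463463 mm/s


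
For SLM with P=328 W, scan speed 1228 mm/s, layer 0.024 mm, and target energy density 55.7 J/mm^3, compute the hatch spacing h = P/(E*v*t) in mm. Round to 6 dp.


h = 328 / (55.7*1228*0.024) = 0.199806 mm


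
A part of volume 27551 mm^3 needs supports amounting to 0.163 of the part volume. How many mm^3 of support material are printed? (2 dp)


V_support = 27551 * 0.163 = 4490.81 mm^3


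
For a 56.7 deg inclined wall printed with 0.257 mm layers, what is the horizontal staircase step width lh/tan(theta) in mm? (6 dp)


step = 0.257 / tan(56.7) = 0.168817 mm


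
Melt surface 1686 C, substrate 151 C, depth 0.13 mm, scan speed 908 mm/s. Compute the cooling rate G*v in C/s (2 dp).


G = (1686-151)/0.13 = 11807.69230769 C/mm
CR = 11807.69230769 * 908 = 10721384.62 C/s


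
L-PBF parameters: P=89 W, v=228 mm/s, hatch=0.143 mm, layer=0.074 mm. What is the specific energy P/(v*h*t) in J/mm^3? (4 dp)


Build rate = 228 * 0.143 * 0.074 = 2.412696 mm^3/s
SE = 89 / 2.412696 = 36.8882 J/mm^3


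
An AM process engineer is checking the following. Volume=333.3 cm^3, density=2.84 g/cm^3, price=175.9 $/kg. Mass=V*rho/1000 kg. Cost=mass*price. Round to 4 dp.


Mass = 333.3*2.84/1000 = 0.946572 kg
Cost = 0.946572 * 175.9 = 166.502 $


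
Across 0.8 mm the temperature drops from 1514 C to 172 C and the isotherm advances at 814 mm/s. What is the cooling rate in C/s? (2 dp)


G = (1514-172)/0.8 = 1677.5 C/mm
CR = 1677.5 * 814 = 1365485.0 C/s


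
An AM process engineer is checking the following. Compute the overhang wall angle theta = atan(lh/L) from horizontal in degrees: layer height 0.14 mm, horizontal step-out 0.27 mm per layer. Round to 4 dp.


angle = atan(0.14/0.27) = 27.4076 degrees


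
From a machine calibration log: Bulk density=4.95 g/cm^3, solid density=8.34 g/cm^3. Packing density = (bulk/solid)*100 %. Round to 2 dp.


Packing = (4.95/8.34)*100 = 59.35 %


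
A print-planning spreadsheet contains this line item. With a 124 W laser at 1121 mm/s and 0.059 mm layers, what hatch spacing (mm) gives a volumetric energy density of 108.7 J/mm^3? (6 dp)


h = 124 / (108.7*1121*0.059) = 0.017248 mm


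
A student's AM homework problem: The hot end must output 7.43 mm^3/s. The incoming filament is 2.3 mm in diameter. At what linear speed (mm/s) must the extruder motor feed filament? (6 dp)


A = pi*(2.3/2)^2 = 4.154756
v = 7.43 / 4.154756 = 1.788312 mm/s


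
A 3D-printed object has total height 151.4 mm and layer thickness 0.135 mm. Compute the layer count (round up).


Layers = ceil(151.4/0.135) = 1122


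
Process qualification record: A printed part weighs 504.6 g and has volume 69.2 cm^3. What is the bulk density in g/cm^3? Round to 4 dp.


rho = 504.6 / 69.2 = 7.2919 g/cm^3


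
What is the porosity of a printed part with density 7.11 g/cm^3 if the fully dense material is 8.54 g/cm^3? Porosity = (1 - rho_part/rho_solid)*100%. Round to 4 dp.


Porosity = (1-7.11/8.54)*100 = 16.7447 %


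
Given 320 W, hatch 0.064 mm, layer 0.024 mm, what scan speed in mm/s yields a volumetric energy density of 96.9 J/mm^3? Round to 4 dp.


v = 320 / (96.9*0.064*0.024) = 2149.9828 mm/s


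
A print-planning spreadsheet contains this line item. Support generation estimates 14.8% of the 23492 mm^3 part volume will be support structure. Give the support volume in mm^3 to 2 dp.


V_support = 23492 * 0.148 = 3476.82 mm^3


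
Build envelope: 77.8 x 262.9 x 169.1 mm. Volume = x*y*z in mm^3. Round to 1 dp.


V = 77.8 * 262.9 * 169.1 = 3458707.1 mm^3


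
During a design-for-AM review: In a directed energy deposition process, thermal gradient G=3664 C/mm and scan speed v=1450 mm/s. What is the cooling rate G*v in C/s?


CR = 3664 * 1450 = 5312800 C/s


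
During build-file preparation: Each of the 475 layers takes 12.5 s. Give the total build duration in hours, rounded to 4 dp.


t = 475 * 12.5 / 3600 = 1.6493 hrs


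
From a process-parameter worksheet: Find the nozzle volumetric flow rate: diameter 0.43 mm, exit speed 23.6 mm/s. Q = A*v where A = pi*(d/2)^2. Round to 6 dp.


A = pi*(0.43/2)^2 = 0.14522012 mm^2
Q = 0.14522012 * 23.6 = 3.427195 mm^3/s


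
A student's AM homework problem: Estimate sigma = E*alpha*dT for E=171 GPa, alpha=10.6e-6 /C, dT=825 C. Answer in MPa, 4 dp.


sigma = 171*1000 * 10.6e-6 * 825 = 1495.395 MPa


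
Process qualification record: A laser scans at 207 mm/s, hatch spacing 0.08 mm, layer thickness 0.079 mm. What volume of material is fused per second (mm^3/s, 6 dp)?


Rate = 207 * 0.08 * 0.079 = 1.30824 mm^3/s


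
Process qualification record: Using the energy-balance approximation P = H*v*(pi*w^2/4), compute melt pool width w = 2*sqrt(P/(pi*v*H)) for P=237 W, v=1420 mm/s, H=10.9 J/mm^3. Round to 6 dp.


w = 2*sqrt(237/(pi*1420*10.9)) = 0.139628 mm


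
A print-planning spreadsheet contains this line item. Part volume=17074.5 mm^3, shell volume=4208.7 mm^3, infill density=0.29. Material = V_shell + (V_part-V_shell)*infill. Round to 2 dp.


V_infill = (17074.5 - 4208.7) * 0.29 = 3731.08
V_total = 4208.7 + 3731.08 = 7939.78 mm^3


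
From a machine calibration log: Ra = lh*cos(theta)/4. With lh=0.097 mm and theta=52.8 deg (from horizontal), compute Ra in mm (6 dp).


Ra = 0.097 * cos(52.8) / 4 = 0.014662 mm


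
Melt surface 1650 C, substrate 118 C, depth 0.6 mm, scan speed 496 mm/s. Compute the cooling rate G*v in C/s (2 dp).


G = (1650-118)/0.6 = 2553.33333333 C/mm
CR = 2553.33333333 * 496 = 1266453.33 C/s


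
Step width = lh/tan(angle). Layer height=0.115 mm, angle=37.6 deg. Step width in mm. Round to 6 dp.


step = 0.115 / tan(37.6) = 0.149331 mm


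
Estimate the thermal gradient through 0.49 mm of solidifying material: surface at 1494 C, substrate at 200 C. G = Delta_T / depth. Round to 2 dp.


G = (1494-200)/0.49 = 2640.82 C/mm


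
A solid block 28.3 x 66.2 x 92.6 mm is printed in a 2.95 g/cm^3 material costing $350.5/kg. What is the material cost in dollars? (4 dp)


V = 28.3 * 66.2 * 92.6 = 173482.396 mm^3 = 173.482396 cm^3
Mass = 173.482396 * 2.95 / 1000 = 0.51177307 kg
Cost = 0.51177307 * 350.5 = 179.3765 $


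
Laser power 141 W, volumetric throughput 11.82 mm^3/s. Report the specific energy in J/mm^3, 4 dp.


SE = 141 / 11.82 = 11.9289 J/mm^3


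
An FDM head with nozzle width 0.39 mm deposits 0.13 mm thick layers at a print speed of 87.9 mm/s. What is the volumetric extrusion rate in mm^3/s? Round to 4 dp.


Rate = 0.39 * 0.13 * 87.9 = 4.4565 mm^3/s


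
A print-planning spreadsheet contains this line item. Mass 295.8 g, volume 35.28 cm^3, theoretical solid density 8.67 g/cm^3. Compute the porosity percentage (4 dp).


rho_part = 295.8 / 35.28 = 8.38435374 g/cm^3
Porosity = (1 - 8.38435374/8.67)*100 = 3.2947 %


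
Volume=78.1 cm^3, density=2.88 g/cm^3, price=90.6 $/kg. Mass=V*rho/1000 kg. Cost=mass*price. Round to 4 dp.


Mass = 78.1*2.88/1000 = 0.224928 kg
Cost = 0.224928 * 90.6 = 20.3785 $


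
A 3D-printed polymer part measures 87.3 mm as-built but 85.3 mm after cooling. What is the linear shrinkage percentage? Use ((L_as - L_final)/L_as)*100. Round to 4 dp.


Shrinkage = ((87.3-85.3)/87.3)*100 = 2.291 %


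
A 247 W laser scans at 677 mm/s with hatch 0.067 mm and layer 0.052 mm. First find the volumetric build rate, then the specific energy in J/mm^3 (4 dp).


Build rate = 677 * 0.067 * 0.052 = 2.358668 mm^3/s
SE = 247 / 2.358668 = 104.7201 J/mm^3


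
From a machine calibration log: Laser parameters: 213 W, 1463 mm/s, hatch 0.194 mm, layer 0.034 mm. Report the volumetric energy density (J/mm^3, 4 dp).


E = 213 / (1463*0.194*0.034) = 22.0727 J/mm^3


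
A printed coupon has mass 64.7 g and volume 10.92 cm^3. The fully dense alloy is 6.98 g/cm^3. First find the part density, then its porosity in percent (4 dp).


rho_part = 64.7 / 10.92 = 5.92490842 g/cm^3
Porosity = (1 - 5.92490842/6.98)*100 = 15.1159 %


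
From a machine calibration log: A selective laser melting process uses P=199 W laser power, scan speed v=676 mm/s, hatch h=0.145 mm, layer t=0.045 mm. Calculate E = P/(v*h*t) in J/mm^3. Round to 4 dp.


E = 199 / (676*0.145*0.045) = 45.1155 J/mm^3


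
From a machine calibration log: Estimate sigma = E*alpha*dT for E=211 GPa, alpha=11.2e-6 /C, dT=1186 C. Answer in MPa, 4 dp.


sigma = 211*1000 * 11.2e-6 * 1186 = 2802.7552 MPa


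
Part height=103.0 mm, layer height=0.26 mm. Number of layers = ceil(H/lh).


Layers = ceil(103.0/0.26) = 397


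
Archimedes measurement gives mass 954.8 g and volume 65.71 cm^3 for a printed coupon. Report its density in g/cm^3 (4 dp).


rho = 954.8 / 65.71 = 14.5305 g/cm^3


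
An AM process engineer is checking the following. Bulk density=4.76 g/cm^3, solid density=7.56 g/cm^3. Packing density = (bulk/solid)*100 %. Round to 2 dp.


Packing = (4.76/7.56)*100 = 62.96 %


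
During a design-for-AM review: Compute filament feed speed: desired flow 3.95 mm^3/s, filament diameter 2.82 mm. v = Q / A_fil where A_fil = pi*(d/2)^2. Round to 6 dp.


A = pi*(2.82/2)^2 = 6.2458
v = 3.95 / 6.2458 = 0.632425 mm/s


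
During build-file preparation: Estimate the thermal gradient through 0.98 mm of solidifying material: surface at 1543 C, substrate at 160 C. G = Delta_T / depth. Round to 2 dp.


G = (1543-160)/0.98 = 1411.22 C/mm


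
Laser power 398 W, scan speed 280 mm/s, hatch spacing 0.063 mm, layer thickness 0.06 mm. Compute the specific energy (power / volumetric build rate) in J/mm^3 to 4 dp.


Build rate = 280 * 0.063 * 0.06 = 1.0584 mm^3/s
SE = 398 / 1.0584 = 376.0393 J/mm^3


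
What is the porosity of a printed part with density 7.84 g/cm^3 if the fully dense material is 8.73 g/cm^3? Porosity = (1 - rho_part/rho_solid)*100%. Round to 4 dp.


Porosity = (1-7.84/8.73)*100 = 10.1947 %


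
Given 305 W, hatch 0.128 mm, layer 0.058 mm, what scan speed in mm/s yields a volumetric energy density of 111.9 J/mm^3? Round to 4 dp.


v = 305 / (111.9*0.128*0.058) = 367.1401 mm/s


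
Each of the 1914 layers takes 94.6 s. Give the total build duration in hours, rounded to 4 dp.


t = 1914 * 94.6 / 3600 = 50.2957 hrs


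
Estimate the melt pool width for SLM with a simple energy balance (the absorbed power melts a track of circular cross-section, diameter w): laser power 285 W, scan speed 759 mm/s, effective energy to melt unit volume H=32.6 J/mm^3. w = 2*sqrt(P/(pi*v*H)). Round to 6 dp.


w = 2*sqrt(285/(pi*759*32.6)) = 0.121101 mm


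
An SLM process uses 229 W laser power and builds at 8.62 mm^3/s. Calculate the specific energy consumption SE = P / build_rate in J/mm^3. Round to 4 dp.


SE = 229 / 8.62 = 26.5661 J/mm^3


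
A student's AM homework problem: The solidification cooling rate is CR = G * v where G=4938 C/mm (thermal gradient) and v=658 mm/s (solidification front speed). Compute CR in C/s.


CR = 4938 * 658 = 3249204 C/s


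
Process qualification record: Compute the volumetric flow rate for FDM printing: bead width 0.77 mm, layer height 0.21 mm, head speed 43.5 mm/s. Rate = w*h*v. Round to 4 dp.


Rate = 0.77 * 0.21 * 43.5 = 7.034 mm^3/s


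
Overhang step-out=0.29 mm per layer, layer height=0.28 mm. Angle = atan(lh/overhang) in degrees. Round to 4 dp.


angle = atan(0.28/0.29) = 43.9949 degrees


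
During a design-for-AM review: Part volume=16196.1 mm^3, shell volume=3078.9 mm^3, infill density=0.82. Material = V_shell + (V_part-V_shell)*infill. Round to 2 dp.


V_infill = (16196.1 - 3078.9) * 0.82 = 10756.1
V_total = 3078.9 + 10756.1 = 13835.0 mm^3


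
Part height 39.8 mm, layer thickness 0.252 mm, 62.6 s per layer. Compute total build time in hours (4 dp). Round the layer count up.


Layers = ceil(39.8/0.252) = 158
t = 158 * 62.6 / 3600 = 2.7474 hrs


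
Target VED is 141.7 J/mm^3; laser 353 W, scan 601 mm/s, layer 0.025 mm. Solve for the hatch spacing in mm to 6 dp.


h = 353 / (141.7*601*0.025) = 0.165802 mm


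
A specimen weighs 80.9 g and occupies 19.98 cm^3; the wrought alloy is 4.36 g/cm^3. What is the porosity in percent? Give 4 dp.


rho_part = 80.9 / 19.98 = 4.04904905 g/cm^3
Porosity = (1 - 4.04904905/4.36)*100 = 7.1319 %


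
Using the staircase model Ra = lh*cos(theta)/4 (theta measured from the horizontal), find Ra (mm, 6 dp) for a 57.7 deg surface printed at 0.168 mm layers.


Ra = 0.168 * cos(57.7) / 4 = 0.022443 mm


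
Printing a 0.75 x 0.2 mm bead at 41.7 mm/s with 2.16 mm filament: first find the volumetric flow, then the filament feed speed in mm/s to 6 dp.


Q = 0.75 * 0.2 * 41.7 = 6.255 mm^3/s
A_fil = pi*(2.16/2)^2 = 3.66435367 mm^2
v_feed = 6.255 / 3.66435367 = 1.706986 mm/s


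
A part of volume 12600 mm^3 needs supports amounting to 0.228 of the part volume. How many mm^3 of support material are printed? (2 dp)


V_support = 12600 * 0.228 = 2872.8 mm^3


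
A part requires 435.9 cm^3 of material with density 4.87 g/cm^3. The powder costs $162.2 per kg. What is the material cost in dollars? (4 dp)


Mass = 435.9*4.87/1000 = 2.122833 kg
Cost = 2.122833 * 162.2 = 344.3235 $


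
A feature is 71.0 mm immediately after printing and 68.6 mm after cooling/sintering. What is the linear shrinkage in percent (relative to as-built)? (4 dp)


Shrinkage = ((71.0-68.6)/71.0)*100 = 3.3803 %


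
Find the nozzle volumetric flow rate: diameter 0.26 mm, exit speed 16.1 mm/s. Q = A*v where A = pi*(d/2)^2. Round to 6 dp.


A = pi*(0.26/2)^2 = 0.05309292 mm^2
Q = 0.05309292 * 16.1 = 0.854796 mm^3/s


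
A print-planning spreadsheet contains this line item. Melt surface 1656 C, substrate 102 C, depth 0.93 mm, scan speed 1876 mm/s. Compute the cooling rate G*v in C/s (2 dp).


G = (1656-102)/0.93 = 1670.96774194 C/mm
CR = 1670.96774194 * 1876 = 3134735.48 C/s


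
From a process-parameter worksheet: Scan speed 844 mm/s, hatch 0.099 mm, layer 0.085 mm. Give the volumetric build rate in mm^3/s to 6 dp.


Rate = 844 * 0.099 * 0.085 = 7.10226 mm^3/s


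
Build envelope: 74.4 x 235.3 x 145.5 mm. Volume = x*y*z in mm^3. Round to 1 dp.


V = 74.4 * 235.3 * 145.5 = 2547169.6 mm^3


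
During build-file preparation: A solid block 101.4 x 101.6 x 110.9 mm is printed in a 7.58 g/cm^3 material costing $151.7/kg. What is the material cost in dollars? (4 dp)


V = 101.4 * 101.6 * 110.9 = 1142518.416 mm^3 = 1142.518416 cm^3
Mass = 1142.518416 * 7.58 / 1000 = 8.66028959 kg
Cost = 8.66028959 * 151.7 = 1313.7659 $


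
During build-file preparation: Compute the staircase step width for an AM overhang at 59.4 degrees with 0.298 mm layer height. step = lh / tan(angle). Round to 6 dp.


step = 0.298 / tan(59.4) = 0.176237 mm


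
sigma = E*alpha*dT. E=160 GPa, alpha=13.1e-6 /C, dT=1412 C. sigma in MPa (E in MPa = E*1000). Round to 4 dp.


sigma = 160*1000 * 13.1e-6 * 1412 = 2959.552 MPa


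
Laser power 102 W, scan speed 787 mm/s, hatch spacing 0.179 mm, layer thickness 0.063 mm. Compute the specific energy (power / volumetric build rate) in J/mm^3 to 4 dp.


Build rate = 787 * 0.179 * 0.063 = 8.874999 mm^3/s
SE = 102 / 8.874999 = 11.493 J/mm^3


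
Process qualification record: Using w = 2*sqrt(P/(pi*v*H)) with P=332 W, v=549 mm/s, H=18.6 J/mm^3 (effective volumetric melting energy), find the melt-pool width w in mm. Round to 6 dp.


w = 2*sqrt(332/(pi*549*18.6)) = 0.203461 mm


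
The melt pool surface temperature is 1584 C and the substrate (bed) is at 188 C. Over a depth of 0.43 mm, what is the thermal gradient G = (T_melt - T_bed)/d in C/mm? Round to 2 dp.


G = (1584-188)/0.43 = 3246.51 C/mm


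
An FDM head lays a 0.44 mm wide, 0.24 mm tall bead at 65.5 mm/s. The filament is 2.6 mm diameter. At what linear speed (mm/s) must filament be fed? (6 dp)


Q = 0.44 * 0.24 * 65.5 = 6.9168 mm^3/s
A_fil = pi*(2.6/2)^2 = 5.30929158 mm^2
v_feed = 6.9168 / 5.30929158 = 1.302773 mm/s


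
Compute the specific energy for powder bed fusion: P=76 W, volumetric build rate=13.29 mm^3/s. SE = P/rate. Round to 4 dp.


SE = 76 / 13.29 = 5.7186 J/mm^3


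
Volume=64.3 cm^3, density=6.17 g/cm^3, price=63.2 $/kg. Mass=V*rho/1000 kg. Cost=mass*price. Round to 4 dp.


Mass = 64.3*6.17/1000 = 0.396731 kg
Cost = 0.396731 * 63.2 = 25.0734 $


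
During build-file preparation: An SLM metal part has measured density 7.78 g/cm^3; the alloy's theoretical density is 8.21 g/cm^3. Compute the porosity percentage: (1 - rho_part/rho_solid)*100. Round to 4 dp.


Porosity = (1-7.78/8.21)*100 = 5.2375 %


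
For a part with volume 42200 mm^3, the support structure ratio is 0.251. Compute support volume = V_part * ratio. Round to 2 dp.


V_support = 42200 * 0.251 = 10592.2 mm^3


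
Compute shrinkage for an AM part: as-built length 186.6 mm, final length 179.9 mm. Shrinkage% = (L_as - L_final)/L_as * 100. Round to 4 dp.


Shrinkage = ((186.6-179.9)/186.6)*100 = 3.5906 %


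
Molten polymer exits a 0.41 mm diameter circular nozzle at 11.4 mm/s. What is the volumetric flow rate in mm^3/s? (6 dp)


A = pi*(0.41/2)^2 = 0.13202543 mm^2
Q = 0.13202543 * 11.4 = 1.50509 mm^3/s


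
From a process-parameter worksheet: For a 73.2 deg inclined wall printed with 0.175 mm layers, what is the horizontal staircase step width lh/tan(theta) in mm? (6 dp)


step = 0.175 / tan(73.2) = 0.052836 mm


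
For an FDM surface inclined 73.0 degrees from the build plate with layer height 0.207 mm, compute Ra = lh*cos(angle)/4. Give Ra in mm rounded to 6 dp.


Ra = 0.207 * cos(73.0) / 4 = 0.01513 mm


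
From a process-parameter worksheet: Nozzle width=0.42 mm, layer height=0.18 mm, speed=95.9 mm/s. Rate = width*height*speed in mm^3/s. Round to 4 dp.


Rate = 0.42 * 0.18 * 95.9 = 7.25 mm^3/s


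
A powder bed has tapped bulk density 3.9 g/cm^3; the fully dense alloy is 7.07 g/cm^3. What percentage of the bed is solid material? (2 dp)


Packing = (3.9/7.07)*100 = 55.16 %


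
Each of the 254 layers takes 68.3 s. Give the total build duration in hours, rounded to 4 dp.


t = 254 * 68.3 / 3600 = 4.8189 hrs


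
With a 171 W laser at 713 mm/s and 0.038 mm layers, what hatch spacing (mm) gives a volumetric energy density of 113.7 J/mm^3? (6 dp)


h = 171 / (113.7*713*0.038) = 0.055509 mm


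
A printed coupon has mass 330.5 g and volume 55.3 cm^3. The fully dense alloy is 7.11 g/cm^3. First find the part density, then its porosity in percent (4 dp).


rho_part = 330.5 / 55.3 = 5.97649186 g/cm^3
Porosity = (1 - 5.97649186/7.11)*100 = 15.9424 %


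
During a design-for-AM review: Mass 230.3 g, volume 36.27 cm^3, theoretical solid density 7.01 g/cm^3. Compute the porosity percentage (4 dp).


rho_part = 230.3 / 36.27 = 6.34960022 g/cm^3
Porosity = (1 - 6.34960022/7.01)*100 = 9.4208 %


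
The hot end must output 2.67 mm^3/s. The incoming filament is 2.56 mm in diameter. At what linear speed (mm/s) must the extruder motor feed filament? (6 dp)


A = pi*(2.56/2)^2 = 5.147185
v = 2.67 / 5.147185 = 0.51873 mm/s


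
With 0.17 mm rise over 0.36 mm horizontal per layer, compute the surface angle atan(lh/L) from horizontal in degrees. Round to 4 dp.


angle = atan(0.17/0.36) = 25.2777 degrees


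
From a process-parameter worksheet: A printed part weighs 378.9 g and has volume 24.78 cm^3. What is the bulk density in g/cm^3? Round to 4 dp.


rho = 378.9 / 24.78 = 15.2906 g/cm^3


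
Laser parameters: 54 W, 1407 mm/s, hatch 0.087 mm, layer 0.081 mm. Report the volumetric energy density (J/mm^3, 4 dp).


E = 54 / (1407*0.087*0.081) = 5.4462 J/mm^3


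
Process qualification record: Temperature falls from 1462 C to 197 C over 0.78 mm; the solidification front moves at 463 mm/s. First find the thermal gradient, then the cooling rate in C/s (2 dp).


G = (1462-197)/0.78 = 1621.79487179 C/mm
CR = 1621.79487179 * 463 = 750891.03 C/s


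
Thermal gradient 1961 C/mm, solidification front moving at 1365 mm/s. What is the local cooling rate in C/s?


CR = 1961 * 1365 = 2676765 C/s


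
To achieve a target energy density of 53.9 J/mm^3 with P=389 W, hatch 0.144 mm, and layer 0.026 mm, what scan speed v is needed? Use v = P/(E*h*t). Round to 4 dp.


v = 389 / (53.9*0.144*0.026) = 1927.6359 mm/s


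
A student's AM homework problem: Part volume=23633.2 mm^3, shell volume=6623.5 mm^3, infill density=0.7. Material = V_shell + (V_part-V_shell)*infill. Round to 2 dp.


V_infill = (23633.2 - 6623.5) * 0.7 = 11906.79
V_total = 6623.5 + 11906.79 = 18530.29 mm^3


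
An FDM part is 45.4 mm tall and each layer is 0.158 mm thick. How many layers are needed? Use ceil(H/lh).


Layers = ceil(45.4/0.158) = 288


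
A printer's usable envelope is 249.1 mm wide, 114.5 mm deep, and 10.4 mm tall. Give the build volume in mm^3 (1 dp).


V = 249.1 * 114.5 * 10.4 = 296628.3 mm^3


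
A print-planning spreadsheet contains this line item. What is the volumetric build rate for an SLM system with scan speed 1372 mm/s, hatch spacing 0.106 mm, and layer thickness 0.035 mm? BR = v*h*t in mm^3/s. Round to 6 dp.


Rate = 1372 * 0.106 * 0.035 = 5.09012 mm^3/s


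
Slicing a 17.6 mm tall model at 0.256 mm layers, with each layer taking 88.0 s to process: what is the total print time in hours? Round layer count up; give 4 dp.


Layers = ceil(17.6/0.256) = 69
t = 69 * 88.0 / 3600 = 1.6867 hrs


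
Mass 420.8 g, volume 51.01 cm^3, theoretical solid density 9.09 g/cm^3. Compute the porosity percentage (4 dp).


rho_part = 420.8 / 51.01 = 8.24936287 g/cm^3
Porosity = (1 - 8.24936287/9.09)*100 = 9.2479 %


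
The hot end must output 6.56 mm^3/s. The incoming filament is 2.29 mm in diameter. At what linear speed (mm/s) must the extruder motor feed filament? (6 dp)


A = pi*(2.29/2)^2 = 4.118707
v = 6.56 / 4.118707 = 1.592733 mm/s


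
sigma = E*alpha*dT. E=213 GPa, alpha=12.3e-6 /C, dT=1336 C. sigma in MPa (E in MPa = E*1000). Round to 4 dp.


sigma = 213*1000 * 12.3e-6 * 1336 = 3500.1864 MPa


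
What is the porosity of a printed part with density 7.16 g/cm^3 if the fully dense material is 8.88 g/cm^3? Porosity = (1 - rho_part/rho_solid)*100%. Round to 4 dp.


Porosity = (1-7.16/8.88)*100 = 19.3694 %


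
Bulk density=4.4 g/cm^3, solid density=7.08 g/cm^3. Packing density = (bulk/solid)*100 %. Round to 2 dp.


Packing = (4.4/7.08)*100 = 62.15 %


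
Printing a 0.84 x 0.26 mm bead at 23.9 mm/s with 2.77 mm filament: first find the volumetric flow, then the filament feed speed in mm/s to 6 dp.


Q = 0.84 * 0.26 * 23.9 = 5.21976 mm^3/s
A_fil = pi*(2.77/2)^2 = 6.02628157 mm^2
v_feed = 5.21976 / 6.02628157 = 0.866166 mm/s


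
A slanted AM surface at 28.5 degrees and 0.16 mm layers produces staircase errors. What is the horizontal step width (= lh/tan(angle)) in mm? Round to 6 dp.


step = 0.16 / tan(28.5) = 0.294683 mm


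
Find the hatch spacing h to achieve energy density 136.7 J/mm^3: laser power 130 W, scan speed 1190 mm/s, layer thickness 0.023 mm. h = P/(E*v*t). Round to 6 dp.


h = 130 / (136.7*1190*0.023) = 0.034746 mm


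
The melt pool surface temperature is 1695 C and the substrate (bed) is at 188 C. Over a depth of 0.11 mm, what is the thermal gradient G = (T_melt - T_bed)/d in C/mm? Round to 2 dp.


G = (1695-188)/0.11 = 13700.0 C/mm


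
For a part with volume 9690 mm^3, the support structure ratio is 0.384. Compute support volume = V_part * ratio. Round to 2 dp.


V_support = 9690 * 0.384 = 3720.96 mm^3


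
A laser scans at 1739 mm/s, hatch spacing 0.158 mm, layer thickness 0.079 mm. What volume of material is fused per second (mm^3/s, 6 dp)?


Rate = 1739 * 0.158 * 0.079 = 21.706198 mm^3/s


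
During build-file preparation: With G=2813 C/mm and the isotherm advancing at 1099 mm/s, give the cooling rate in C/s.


CR = 2813 * 1099 = 3091487 C/s


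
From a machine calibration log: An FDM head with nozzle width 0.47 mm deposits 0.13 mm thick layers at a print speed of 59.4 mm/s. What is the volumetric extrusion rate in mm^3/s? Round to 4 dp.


Rate = 0.47 * 0.13 * 59.4 = 3.6293 mm^3/s


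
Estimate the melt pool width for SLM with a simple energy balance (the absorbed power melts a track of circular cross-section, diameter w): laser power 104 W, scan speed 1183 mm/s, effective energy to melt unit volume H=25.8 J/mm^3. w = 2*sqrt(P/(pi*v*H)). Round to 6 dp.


w = 2*sqrt(104/(pi*1183*25.8)) = 0.065867 mm


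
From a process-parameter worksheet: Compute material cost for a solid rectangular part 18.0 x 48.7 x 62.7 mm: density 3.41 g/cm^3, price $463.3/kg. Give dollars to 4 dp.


V = 18.0 * 48.7 * 62.7 = 54962.82 mm^3 = 54.96282 cm^3
Mass = 54.96282 * 3.41 / 1000 = 0.18742322 kg
Cost = 0.18742322 * 463.3 = 86.8332 $


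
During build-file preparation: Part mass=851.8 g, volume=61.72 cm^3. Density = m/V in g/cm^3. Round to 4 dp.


rho = 851.8 / 61.72 = 13.801 g/cm^3


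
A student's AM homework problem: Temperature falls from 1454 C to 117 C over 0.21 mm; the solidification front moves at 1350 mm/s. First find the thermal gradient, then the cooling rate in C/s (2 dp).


G = (1454-117)/0.21 = 6366.66666667 C/mm
CR = 6366.66666667 * 1350 = 8595000.0 C/s


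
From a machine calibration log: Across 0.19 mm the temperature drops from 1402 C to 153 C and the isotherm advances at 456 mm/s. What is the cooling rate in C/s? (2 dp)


G = (1402-153)/0.19 = 6573.68421053 C/mm
CR = 6573.68421053 * 456 = 2997600.0 C/s


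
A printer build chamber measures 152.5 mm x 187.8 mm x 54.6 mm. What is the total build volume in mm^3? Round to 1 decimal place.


V = 152.5 * 187.8 * 54.6 = 1563716.7 mm^3


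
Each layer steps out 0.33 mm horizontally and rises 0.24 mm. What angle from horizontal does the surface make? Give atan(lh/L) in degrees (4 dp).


angle = atan(0.24/0.33) = 36.0274 degrees


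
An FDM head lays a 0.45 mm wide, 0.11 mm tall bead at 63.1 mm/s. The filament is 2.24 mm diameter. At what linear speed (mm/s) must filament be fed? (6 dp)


Q = 0.45 * 0.11 * 63.1 = 3.12345 mm^3/s
A_fil = pi*(2.24/2)^2 = 3.94081382 mm^2
v_feed = 3.12345 / 3.94081382 = 0.79259 mm/s


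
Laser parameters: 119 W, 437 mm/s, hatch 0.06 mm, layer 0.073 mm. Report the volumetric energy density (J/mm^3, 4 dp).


E = 119 / (437*0.06*0.073) = 62.1715 J/mm^3


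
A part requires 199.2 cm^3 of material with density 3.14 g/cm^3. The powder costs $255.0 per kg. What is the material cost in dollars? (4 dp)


Mass = 199.2*3.14/1000 = 0.625488 kg
Cost = 0.625488 * 255.0 = 159.4994 $


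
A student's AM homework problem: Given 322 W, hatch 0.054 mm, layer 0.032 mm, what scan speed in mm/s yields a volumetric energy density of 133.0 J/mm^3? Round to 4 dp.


v = 322 / (133.0*0.054*0.032) = 1401.0721 mm/s


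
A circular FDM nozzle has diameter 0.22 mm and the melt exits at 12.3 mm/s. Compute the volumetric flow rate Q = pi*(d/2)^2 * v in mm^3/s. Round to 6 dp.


A = pi*(0.22/2)^2 = 0.03801327 mm^2
Q = 0.03801327 * 12.3 = 0.467563 mm^3/s


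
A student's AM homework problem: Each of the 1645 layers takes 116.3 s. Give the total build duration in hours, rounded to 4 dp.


t = 1645 * 116.3 / 3600 = 53.1426 hrs


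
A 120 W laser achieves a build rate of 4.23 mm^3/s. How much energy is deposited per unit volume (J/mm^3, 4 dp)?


SE = 120 / 4.23 = 28.3688 J/mm^3
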